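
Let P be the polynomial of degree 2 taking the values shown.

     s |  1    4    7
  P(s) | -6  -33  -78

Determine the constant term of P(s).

Write P(s) = as^2 + bs + c. Substituting each data point gives a linear system:
  a + b + c = -6
  16a + 4b + c = -33
  49a + 7b + c = -78
Solving the system yields a = -1, b = -4, c = -1.
So P(s) = -s^2 - 4s - 1.
The constant term is -1.

-1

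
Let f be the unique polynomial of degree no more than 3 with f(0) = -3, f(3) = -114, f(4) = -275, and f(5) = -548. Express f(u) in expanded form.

Write f(u) = au^3 + bu^2 + cu + d. Substituting each data point gives a linear system:
  d = -3
  27a + 9b + 3c + d = -114
  64a + 16b + 4c + d = -275
  125a + 25b + 5c + d = -548
Solving the system yields a = -5, b = 4, c = -4, d = -3.
So f(u) = -5u^3 + 4u^2 - 4u - 3.
Check: f(0) = -3. ✓

f(u) = -5u^3 + 4u^2 - 4u - 3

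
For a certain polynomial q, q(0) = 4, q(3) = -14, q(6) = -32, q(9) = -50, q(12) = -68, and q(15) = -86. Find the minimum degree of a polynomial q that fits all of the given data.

1

Forward differences of the values at t = 0, 3, 6, 9, 12, 15:
  q  : 4  -14  -32  -50  -68  -86
  Δ  : -18  -18  -18  -18  -18
  Δ^2: 0  0  0  0
  Δ^3: 0  0  0
  Δ^4: 0  0
  Δ^5: 0
The first differences are constant (-18) and nonzero, while all higher differences vanish, so the minimal degree is 1.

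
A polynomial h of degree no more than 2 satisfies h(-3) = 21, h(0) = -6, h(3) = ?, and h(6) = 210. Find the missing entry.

57

The 3 known points determine the degree-2 polynomial uniquely.
Write h(u) = au^2 + bu + c. Substituting each data point gives a linear system:
  9a - 3b + c = 21
  c = -6
  36a + 6b + c = 210
Solving the system yields a = 5, b = 6, c = -6.
So h(u) = 5u² + 6u - 6.
Then h(3) = 57.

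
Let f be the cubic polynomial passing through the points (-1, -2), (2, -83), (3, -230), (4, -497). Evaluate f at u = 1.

-20

Using the Lagrange interpolation formula with nodes -1, 2, 3, 4:
  L_0(u) = (u - 2)(u - 3)(u - 4) / -60
  L_1(u) = (u + 1)(u - 3)(u - 4) / 6
  L_2(u) = (u + 1)(u - 2)(u - 4) / -4
  L_3(u) = (u + 1)(u - 2)(u - 3) / 10
Then f(u) = -2·L_0(u) - 83·L_1(u) - 230·L_2(u) - 497·L_3(u).
Expanding and collecting terms gives f(u) = -6u³ - 6u² - 3u - 5.
Evaluating at u = 1: f(1) = -20.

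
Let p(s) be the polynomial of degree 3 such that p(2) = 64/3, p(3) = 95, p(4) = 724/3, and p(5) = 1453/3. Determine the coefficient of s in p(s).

-4

Write p(s) = as^3 + bs^2 + cs + d. Substituting each data point gives a linear system:
  8a + 4b + 2c + d = 64/3
  27a + 9b + 3c + d = 95
  64a + 16b + 4c + d = 724/3
  125a + 25b + 5c + d = 1453/3
Solving the system yields a = 4, b = 1/3, c = -4, d = -4.
So p(s) = 4s^3 + (1/3)s^2 - 4s - 4.
The coefficient of s is -4.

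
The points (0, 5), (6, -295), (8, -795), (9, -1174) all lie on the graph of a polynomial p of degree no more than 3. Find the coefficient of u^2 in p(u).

3

Write p(u) = au^3 + bu^2 + cu + d. Substituting each data point gives a linear system:
  d = 5
  216a + 36b + 6c + d = -295
  512a + 64b + 8c + d = -795
  729a + 81b + 9c + d = -1174
Solving the system yields a = -2, b = 3, c = 4, d = 5.
So p(u) = -2u³ + 3u² + 4u + 5.
The coefficient of u^2 is 3.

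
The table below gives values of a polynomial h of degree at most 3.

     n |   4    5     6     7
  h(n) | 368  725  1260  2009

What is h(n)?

h(n) = 6n^3 - n^2

Using the Lagrange interpolation formula with nodes 4, 5, 6, 7:
  L_0(n) = (n - 5)(n - 6)(n - 7) / -6
  L_1(n) = (n - 4)(n - 6)(n - 7) / 2
  L_2(n) = (n - 4)(n - 5)(n - 7) / -2
  L_3(n) = (n - 4)(n - 5)(n - 6) / 6
Then h(n) = 368·L_0(n) + 725·L_1(n) + 1260·L_2(n) + 2009·L_3(n).
Expanding and collecting terms gives h(n) = 6n^3 - n^2.
Check: h(5) = 725. ✓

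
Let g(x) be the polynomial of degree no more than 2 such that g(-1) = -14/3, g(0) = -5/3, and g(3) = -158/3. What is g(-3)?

-122/3

Using the Lagrange interpolation formula with nodes -1, 0, 3:
  L_0(x) = x(x - 3) / 4
  L_1(x) = (x + 1)(x - 3) / -3
  L_2(x) = (x + 1)x / 12
Then g(x) = -14/3·L_0(x) - 5/3·L_1(x) - 158/3·L_2(x).
Expanding and collecting terms gives g(x) = -5x^2 - 2x - 5/3.
Evaluating at x = -3: g(-3) = -122/3.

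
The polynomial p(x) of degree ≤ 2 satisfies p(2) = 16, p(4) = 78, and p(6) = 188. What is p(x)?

p(x) = 6x^2 - 5x + 2

Write p(x) = ax^2 + bx + c. Substituting each data point gives a linear system:
  4a + 2b + c = 16
  16a + 4b + c = 78
  36a + 6b + c = 188
Solving the system yields a = 6, b = -5, c = 2.
So p(x) = 6x^2 - 5x + 2.
Check: p(4) = 78. ✓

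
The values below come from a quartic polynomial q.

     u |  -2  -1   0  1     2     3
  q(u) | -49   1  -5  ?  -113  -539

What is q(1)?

-13

On equispaced nodes a degree-4 polynomial has vanishing fifth forward difference, so
  - q(-2) + 5·q(-1) - 10·q(0) + 10·q(1) - 5·q(2) + q(3) = 0.
Substituting the known values and solving for q(1):
  10·q(1) = -130
  q(1) = -13.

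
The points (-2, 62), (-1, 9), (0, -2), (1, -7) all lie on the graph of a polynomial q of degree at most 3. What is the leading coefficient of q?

-6

Write q(x) = ax^3 + bx^2 + cx + d. Substituting each data point gives a linear system:
  -8a + 4b - 2c + d = 62
  -a + b - c + d = 9
  d = -2
  a + b + c + d = -7
Solving the system yields a = -6, b = 3, c = -2, d = -2.
So q(x) = -6x^3 + 3x^2 - 2x - 2.
The leading coefficient is -6.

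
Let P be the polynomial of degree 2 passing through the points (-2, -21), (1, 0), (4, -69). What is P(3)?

-36

Write P(s) = as^2 + bs + c. Substituting each data point gives a linear system:
  4a - 2b + c = -21
  a + b + c = 0
  16a + 4b + c = -69
Solving the system yields a = -5, b = 2, c = 3.
So P(s) = -5s^2 + 2s + 3.
Then P(3) = -36.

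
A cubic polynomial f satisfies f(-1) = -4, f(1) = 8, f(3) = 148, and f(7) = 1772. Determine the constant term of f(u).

Write f(u) = au^3 + bu^2 + cu + d. Substituting each data point gives a linear system:
  -a + b - c + d = -4
  a + b + c + d = 8
  27a + 9b + 3c + d = 148
  343a + 49b + 7c + d = 1772
Solving the system yields a = 5, b = 1, c = 1, d = 1.
So f(u) = 5u^3 + u^2 + u + 1.
The constant term is 1.

1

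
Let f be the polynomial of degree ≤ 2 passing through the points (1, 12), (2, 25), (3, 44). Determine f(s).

Write f(s) = as^2 + bs + c. Substituting each data point gives a linear system:
  a + b + c = 12
  4a + 2b + c = 25
  9a + 3b + c = 44
Solving the system yields a = 3, b = 4, c = 5.
So f(s) = 3s^2 + 4s + 5.
Check: f(2) = 25. ✓

f(s) = 3s^2 + 4s + 5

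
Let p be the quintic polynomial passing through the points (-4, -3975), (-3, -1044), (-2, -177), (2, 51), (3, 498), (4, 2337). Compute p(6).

Write p(s) = as^5 + bs^4 + cs^3 + ds^2 + es + k. Substituting each data point gives a linear system:
  -1024a + 256b - 64c + 16d - 4e + k = -3975
  -243a + 81b - 27c + 9d - 3e + k = -1044
  -32a + 16b - 8c + 4d - 2e + k = -177
  32a + 16b + 8c + 4d + 2e + k = 51
  243a + 81b + 27c + 9d + 3e + k = 498
  1024a + 256b + 64c + 16d + 4e + k = 2337
Solving the system yields a = 3, b = -3, c = 1, d = -3, e = 5, k = -3.
So p(s) = 3s^5 - 3s^4 + s^3 - 3s^2 + 5s - 3.
Then p(6) = 19575.

19575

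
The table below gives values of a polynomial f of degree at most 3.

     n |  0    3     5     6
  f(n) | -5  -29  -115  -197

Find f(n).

f(n) = -n^3 + n^2 - 2n - 5

Using the Lagrange interpolation formula with nodes 0, 3, 5, 6:
  L_0(n) = (n - 3)(n - 5)(n - 6) / -90
  L_1(n) = n(n - 5)(n - 6) / 18
  L_2(n) = n(n - 3)(n - 6) / -10
  L_3(n) = n(n - 3)(n - 5) / 18
Then f(n) = -5·L_0(n) - 29·L_1(n) - 115·L_2(n) - 197·L_3(n).
Expanding and collecting terms gives f(n) = -n³ + n² - 2n - 5.
Check: f(5) = -115. ✓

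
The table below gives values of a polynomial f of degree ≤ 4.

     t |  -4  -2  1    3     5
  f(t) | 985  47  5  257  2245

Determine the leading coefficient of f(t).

4

Write f(t) = at^4 + bt^3 + ct^2 + dt + e. Substituting each data point gives a linear system:
  256a - 64b + 16c - 4d + e = 985
  16a - 8b + 4c - 2d + e = 47
  a + b + c + d + e = 5
  81a + 27b + 9c + 3d + e = 257
  625a + 125b + 25c + 5d + e = 2245
Solving the system yields a = 4, b = -1, c = -6, d = 3, e = 5.
So f(t) = 4t^4 - t^3 - 6t^2 + 3t + 5.
The leading coefficient is 4.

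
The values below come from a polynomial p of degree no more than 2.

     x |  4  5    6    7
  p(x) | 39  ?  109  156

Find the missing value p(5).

70

The 3 known points determine the degree-2 polynomial uniquely.
Write p(x) = ax^2 + bx + c. Substituting each data point gives a linear system:
  16a + 4b + c = 39
  36a + 6b + c = 109
  49a + 7b + c = 156
Solving the system yields a = 4, b = -5, c = -5.
So p(x) = 4x^2 - 5x - 5.
Then p(5) = 70.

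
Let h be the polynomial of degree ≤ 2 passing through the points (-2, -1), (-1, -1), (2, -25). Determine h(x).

h(x) = -2x^2 - 6x - 5

Write h(x) = ax^2 + bx + c. Substituting each data point gives a linear system:
  4a - 2b + c = -1
  a - b + c = -1
  4a + 2b + c = -25
Solving the system yields a = -2, b = -6, c = -5.
So h(x) = -2x^2 - 6x - 5.
Check: h(2) = -25. ✓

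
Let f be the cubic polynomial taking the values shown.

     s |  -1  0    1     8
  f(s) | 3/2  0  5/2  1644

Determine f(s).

Write f(s) = as^3 + bs^2 + cs + d. Substituting each data point gives a linear system:
  -a + b - c + d = 3/2
  d = 0
  a + b + c + d = 5/2
  512a + 64b + 8c + d = 1644
Solving the system yields a = 3, b = 2, c = -5/2, d = 0.
So f(s) = 3s³ + 2s² - (5/2)s.
Check: f(1) = 5/2. ✓

f(s) = 3s^3 + 2s^2 - (5/2)s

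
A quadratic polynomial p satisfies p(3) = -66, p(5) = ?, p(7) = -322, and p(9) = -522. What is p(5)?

-170

The 3 known points determine the degree-2 polynomial uniquely.
Write p(t) = at^2 + bt + c. Substituting each data point gives a linear system:
  9a + 3b + c = -66
  49a + 7b + c = -322
  81a + 9b + c = -522
Solving the system yields a = -6, b = -4, c = 0.
So p(t) = -6t² - 4t.
Then p(5) = -170.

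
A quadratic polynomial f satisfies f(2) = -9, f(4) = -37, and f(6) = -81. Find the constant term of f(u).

Write f(u) = au^2 + bu + c. Substituting each data point gives a linear system:
  4a + 2b + c = -9
  16a + 4b + c = -37
  36a + 6b + c = -81
Solving the system yields a = -2, b = -2, c = 3.
So f(u) = -2u^2 - 2u + 3.
The constant term is 3.

3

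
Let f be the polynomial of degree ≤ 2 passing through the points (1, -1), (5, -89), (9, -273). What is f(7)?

-169

Write f(t) = at^2 + bt + c. Substituting each data point gives a linear system:
  a + b + c = -1
  25a + 5b + c = -89
  81a + 9b + c = -273
Solving the system yields a = -3, b = -4, c = 6.
So f(t) = -3t^2 - 4t + 6.
Then f(7) = -169.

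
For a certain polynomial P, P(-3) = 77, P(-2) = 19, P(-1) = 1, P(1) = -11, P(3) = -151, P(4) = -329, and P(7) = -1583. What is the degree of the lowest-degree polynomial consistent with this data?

3

Divided differences on the nodes -3, -2, -1, 1, 3, 4, 7:
  order 0: 77  19  1  -11  -151  -329  -1583
  order 1: -58  -18  -6  -70  -178  -418
  order 2: 20  4  -16  -36  -60
  order 3: -4  -4  -4  -4
  order 4: 0  0  0
  order 5: 0  0
  order 6: 0
The order-3 divided differences are all -4 (nonzero) and every higher order vanishes, so the data lies on a polynomial of degree exactly 3.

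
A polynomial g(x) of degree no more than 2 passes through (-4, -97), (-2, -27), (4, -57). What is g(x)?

g(x) = -5x^2 + 5x + 3

Using the Lagrange interpolation formula with nodes -4, -2, 4:
  L_0(x) = (x + 2)(x - 4) / 16
  L_1(x) = (x + 4)(x - 4) / -12
  L_2(x) = (x + 4)(x + 2) / 48
Then g(x) = -97·L_0(x) - 27·L_1(x) - 57·L_2(x).
Expanding and collecting terms gives g(x) = -5x^2 + 5x + 3.
Check: g(4) = -57. ✓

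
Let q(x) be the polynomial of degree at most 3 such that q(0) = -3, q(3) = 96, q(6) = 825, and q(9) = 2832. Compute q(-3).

Write q(x) = ax^3 + bx^2 + cx + d. Substituting each data point gives a linear system:
  d = -3
  27a + 9b + 3c + d = 96
  216a + 36b + 6c + d = 825
  729a + 81b + 9c + d = 2832
Solving the system yields a = 4, b = -1, c = 0, d = -3.
So q(x) = 4x^3 - x^2 - 3.
Then q(-3) = -120.

-120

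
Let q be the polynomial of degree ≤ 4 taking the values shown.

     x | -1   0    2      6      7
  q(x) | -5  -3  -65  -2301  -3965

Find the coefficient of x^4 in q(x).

Write q(x) = ax^4 + bx^3 + cx^2 + dx + e. Substituting each data point gives a linear system:
  a - b + c - d + e = -5
  e = -3
  16a + 8b + 4c + 2d + e = -65
  1296a + 216b + 36c + 6d + e = -2301
  2401a + 343b + 49c + 7d + e = -3965
Solving the system yields a = -1, b = -4, c = -4, d = 1, e = -3.
So q(x) = -x^4 - 4x^3 - 4x^2 + x - 3.
The leading coefficient is -1.

-1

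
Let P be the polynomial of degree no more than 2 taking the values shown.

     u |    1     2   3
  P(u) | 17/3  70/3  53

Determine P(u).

P(u) = 6u^2 - (1/3)u

Using the Lagrange interpolation formula with nodes 1, 2, 3:
  L_0(u) = (u - 2)(u - 3) / 2
  L_1(u) = (u - 1)(u - 3) / -1
  L_2(u) = (u - 1)(u - 2) / 2
Then P(u) = 17/3·L_0(u) + 70/3·L_1(u) + 53·L_2(u).
Expanding and collecting terms gives P(u) = 6u^2 - (1/3)u.
Check: P(3) = 53. ✓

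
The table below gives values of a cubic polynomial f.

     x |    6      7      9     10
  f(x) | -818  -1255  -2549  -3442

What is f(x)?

Using the Lagrange interpolation formula with nodes 6, 7, 9, 10:
  L_0(x) = (x - 7)(x - 9)(x - 10) / -12
  L_1(x) = (x - 6)(x - 9)(x - 10) / 6
  L_2(x) = (x - 6)(x - 7)(x - 10) / -6
  L_3(x) = (x - 6)(x - 7)(x - 9) / 12
Then f(x) = -818·L_0(x) - 1255·L_1(x) - 2549·L_2(x) - 3442·L_3(x).
Expanding and collecting terms gives f(x) = -3x^3 - 4x^2 - 4x - 2.
Check: f(7) = -1255. ✓

f(x) = -3x^3 - 4x^2 - 4x - 2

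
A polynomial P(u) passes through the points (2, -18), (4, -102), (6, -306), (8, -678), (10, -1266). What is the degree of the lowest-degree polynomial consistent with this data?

3

Forward differences of the values at u = 2, 4, 6, 8, 10:
  P  : -18  -102  -306  -678  -1266
  Δ  : -84  -204  -372  -588
  Δ^2: -120  -168  -216
  Δ^3: -48  -48
  Δ^4: 0
The third differences are constant (-48) and nonzero, while all higher differences vanish, so the minimal degree is 3.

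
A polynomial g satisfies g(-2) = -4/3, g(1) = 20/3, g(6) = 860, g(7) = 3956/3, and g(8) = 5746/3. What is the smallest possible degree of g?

3

Divided differences on the nodes -2, 1, 6, 7, 8:
  order 0: -4/3  20/3  860  3956/3  5746/3
  order 1: 8/3  512/3  1376/3  1790/3
  order 2: 21  48  69
  order 3: 3  3
  order 4: 0
The order-3 divided differences are all 3 (nonzero) and every higher order vanishes, so the data lies on a polynomial of degree exactly 3.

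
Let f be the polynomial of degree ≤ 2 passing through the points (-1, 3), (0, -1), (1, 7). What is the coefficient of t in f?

Write f(t) = at^2 + bt + c. Substituting each data point gives a linear system:
  a - b + c = 3
  c = -1
  a + b + c = 7
Solving the system yields a = 6, b = 2, c = -1.
So f(t) = 6t^2 + 2t - 1.
The coefficient of t is 2.

2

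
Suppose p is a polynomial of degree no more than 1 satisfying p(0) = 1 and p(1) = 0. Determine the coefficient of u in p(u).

Write p(u) = au + b. Substituting each data point gives a linear system:
  b = 1
  a + b = 0
Solving the system yields a = -1, b = 1.
So p(u) = -u + 1.
The leading coefficient is -1.

-1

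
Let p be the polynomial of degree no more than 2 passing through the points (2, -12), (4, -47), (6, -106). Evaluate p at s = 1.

Using the Lagrange interpolation formula with nodes 2, 4, 6:
  L_0(s) = (s - 4)(s - 6) / 8
  L_1(s) = (s - 2)(s - 6) / -4
  L_2(s) = (s - 2)(s - 4) / 8
Then p(s) = -12·L_0(s) - 47·L_1(s) - 106·L_2(s).
Expanding and collecting terms gives p(s) = -3s² + (1/2)s - 1.
Evaluating at s = 1: p(1) = -7/2.

-7/2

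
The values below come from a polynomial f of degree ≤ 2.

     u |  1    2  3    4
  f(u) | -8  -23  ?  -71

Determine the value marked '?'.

The 3 known points determine the degree-2 polynomial uniquely.
Write f(u) = au^2 + bu + c. Substituting each data point gives a linear system:
  a + b + c = -8
  4a + 2b + c = -23
  16a + 4b + c = -71
Solving the system yields a = -3, b = -6, c = 1.
So f(u) = -3u^2 - 6u + 1.
Then f(3) = -44.

-44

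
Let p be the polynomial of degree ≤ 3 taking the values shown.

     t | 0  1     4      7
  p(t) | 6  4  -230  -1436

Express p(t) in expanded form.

p(t) = -5t^3 + 6t^2 - 3t + 6

Write p(t) = at^3 + bt^2 + ct + d. Substituting each data point gives a linear system:
  d = 6
  a + b + c + d = 4
  64a + 16b + 4c + d = -230
  343a + 49b + 7c + d = -1436
Solving the system yields a = -5, b = 6, c = -3, d = 6.
So p(t) = -5t^3 + 6t^2 - 3t + 6.
Check: p(1) = 4. ✓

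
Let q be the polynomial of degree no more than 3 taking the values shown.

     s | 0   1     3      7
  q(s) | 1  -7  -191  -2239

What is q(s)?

q(s) = -6s^3 - 4s^2 + 2s + 1

Write q(s) = as^3 + bs^2 + cs + d. Substituting each data point gives a linear system:
  d = 1
  a + b + c + d = -7
  27a + 9b + 3c + d = -191
  343a + 49b + 7c + d = -2239
Solving the system yields a = -6, b = -4, c = 2, d = 1.
So q(s) = -6s^3 - 4s^2 + 2s + 1.
Check: q(3) = -191. ✓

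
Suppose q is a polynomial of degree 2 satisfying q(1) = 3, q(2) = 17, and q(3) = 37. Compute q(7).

Write q(u) = au^2 + bu + c. Substituting each data point gives a linear system:
  a + b + c = 3
  4a + 2b + c = 17
  9a + 3b + c = 37
Solving the system yields a = 3, b = 5, c = -5.
So q(u) = 3u^2 + 5u - 5.
Then q(7) = 177.

177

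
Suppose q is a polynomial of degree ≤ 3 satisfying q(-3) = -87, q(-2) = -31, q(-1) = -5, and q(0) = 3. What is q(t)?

Using the Lagrange interpolation formula with nodes -3, -2, -1, 0:
  L_0(t) = (t + 2)(t + 1)t / -6
  L_1(t) = (t + 3)(t + 1)t / 2
  L_2(t) = (t + 3)(t + 2)t / -2
  L_3(t) = (t + 3)(t + 2)(t + 1) / 6
Then q(t) = -87·L_0(t) - 31·L_1(t) - 5·L_2(t) + 3·L_3(t).
Expanding and collecting terms gives q(t) = 2t^3 - 3t^2 + 3t + 3.
Check: q(-1) = -5. ✓

q(t) = 2t^3 - 3t^2 + 3t + 3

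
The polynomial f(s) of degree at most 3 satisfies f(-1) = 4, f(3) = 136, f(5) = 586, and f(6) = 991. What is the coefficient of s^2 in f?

4

Write f(s) = as^3 + bs^2 + cs + d. Substituting each data point gives a linear system:
  -a + b - c + d = 4
  27a + 9b + 3c + d = 136
  125a + 25b + 5c + d = 586
  216a + 36b + 6c + d = 991
Solving the system yields a = 4, b = 4, c = -3, d = 1.
So f(s) = 4s^3 + 4s^2 - 3s + 1.
The coefficient of s^2 is 4.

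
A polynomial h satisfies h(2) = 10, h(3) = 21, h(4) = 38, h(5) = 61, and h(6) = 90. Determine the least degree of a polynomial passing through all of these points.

Forward differences of the values at x = 2, 3, 4, 5, 6:
  h  : 10  21  38  61  90
  Δ  : 11  17  23  29
  Δ^2: 6  6  6
  Δ^3: 0  0
  Δ^4: 0
The second differences are constant (6) and nonzero, while all higher differences vanish, so the minimal degree is 2.

2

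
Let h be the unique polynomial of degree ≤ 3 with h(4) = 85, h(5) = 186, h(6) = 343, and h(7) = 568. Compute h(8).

Forward differences of the values at x = 4, 5, 6, 7:
  h  : 85  186  343  568
  Δ  : 101  157  225
  Δ^2: 56  68
  Δ^3: 12
The third differences are constant, confirming degree 3.
Interpolating (Newton forward form) and evaluating at x = 8 gives h(8) = 873.

873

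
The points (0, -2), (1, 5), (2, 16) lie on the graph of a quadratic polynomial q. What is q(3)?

31

Forward differences of the values at x = 0, 1, 2:
  q  : -2  5  16
  Δ  : 7  11
  Δ^2: 4
The second differences are constant, confirming degree 2.
Interpolating (Newton forward form) and evaluating at x = 3 gives q(3) = 31.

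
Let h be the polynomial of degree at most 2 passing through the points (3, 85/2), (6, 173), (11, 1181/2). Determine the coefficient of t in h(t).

Write h(t) = at^2 + bt + c. Substituting each data point gives a linear system:
  9a + 3b + c = 85/2
  36a + 6b + c = 173
  121a + 11b + c = 1181/2
Solving the system yields a = 5, b = -3/2, c = 2.
So h(t) = 5t^2 - (3/2)t + 2.
The coefficient of t is -3/2.

-3/2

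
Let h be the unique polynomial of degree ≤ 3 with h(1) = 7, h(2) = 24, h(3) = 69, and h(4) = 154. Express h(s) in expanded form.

Write h(s) = as^3 + bs^2 + cs + d. Substituting each data point gives a linear system:
  a + b + c + d = 7
  8a + 4b + 2c + d = 24
  27a + 9b + 3c + d = 69
  64a + 16b + 4c + d = 154
Solving the system yields a = 2, b = 2, c = -3, d = 6.
So h(s) = 2s^3 + 2s^2 - 3s + 6.
Check: h(4) = 154. ✓

h(s) = 2s^3 + 2s^2 - 3s + 6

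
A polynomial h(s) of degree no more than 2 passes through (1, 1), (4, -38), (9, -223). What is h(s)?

Using the Lagrange interpolation formula with nodes 1, 4, 9:
  L_0(s) = (s - 4)(s - 9) / 24
  L_1(s) = (s - 1)(s - 9) / -15
  L_2(s) = (s - 1)(s - 4) / 40
Then h(s) = 1·L_0(s) - 38·L_1(s) - 223·L_2(s).
Expanding and collecting terms gives h(s) = -3s^2 + 2s + 2.
Check: h(1) = 1. ✓

h(s) = -3s^2 + 2s + 2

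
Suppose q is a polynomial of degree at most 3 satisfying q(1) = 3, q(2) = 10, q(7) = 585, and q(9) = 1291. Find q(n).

q(n) = 2n^3 - 2n^2 - n + 4

Write q(n) = an^3 + bn^2 + cn + d. Substituting each data point gives a linear system:
  a + b + c + d = 3
  8a + 4b + 2c + d = 10
  343a + 49b + 7c + d = 585
  729a + 81b + 9c + d = 1291
Solving the system yields a = 2, b = -2, c = -1, d = 4.
So q(n) = 2n^3 - 2n^2 - n + 4.
Check: q(2) = 10. ✓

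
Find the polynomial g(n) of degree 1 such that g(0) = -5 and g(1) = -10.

Write g(n) = an + b. Substituting each data point gives a linear system:
  b = -5
  a + b = -10
Solving the system yields a = -5, b = -5.
So g(n) = -5n - 5.
Check: g(1) = -10. ✓

g(n) = -5n - 5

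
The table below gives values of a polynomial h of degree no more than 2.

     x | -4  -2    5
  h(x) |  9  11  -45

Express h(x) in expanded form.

Write h(x) = ax^2 + bx + c. Substituting each data point gives a linear system:
  16a - 4b + c = 9
  4a - 2b + c = 11
  25a + 5b + c = -45
Solving the system yields a = -1, b = -5, c = 5.
So h(x) = -x² - 5x + 5.
Check: h(5) = -45. ✓

h(x) = -x^2 - 5x + 5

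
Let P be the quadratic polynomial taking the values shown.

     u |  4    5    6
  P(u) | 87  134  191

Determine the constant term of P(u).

-1

Write P(u) = au^2 + bu + c. Substituting each data point gives a linear system:
  16a + 4b + c = 87
  25a + 5b + c = 134
  36a + 6b + c = 191
Solving the system yields a = 5, b = 2, c = -1.
So P(u) = 5u² + 2u - 1.
The constant term is -1.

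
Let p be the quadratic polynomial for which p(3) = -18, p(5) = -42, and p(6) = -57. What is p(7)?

-74

Write p(n) = an^2 + bn + c. Substituting each data point gives a linear system:
  9a + 3b + c = -18
  25a + 5b + c = -42
  36a + 6b + c = -57
Solving the system yields a = -1, b = -4, c = 3.
So p(n) = -n^2 - 4n + 3.
Then p(7) = -74.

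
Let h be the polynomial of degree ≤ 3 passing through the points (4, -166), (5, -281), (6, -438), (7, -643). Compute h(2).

-38

Using the Lagrange interpolation formula with nodes 4, 5, 6, 7:
  L_0(u) = (u - 5)(u - 6)(u - 7) / -6
  L_1(u) = (u - 4)(u - 6)(u - 7) / 2
  L_2(u) = (u - 4)(u - 5)(u - 7) / -2
  L_3(u) = (u - 4)(u - 5)(u - 6) / 6
Then h(u) = -166·L_0(u) - 281·L_1(u) - 438·L_2(u) - 643·L_3(u).
Expanding and collecting terms gives h(u) = -u^3 - 6u^2 - 6.
Evaluating at u = 2: h(2) = -38.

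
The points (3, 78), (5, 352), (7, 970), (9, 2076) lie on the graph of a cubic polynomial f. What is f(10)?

Write f(n) = an^3 + bn^2 + cn + d. Substituting each data point gives a linear system:
  27a + 9b + 3c + d = 78
  125a + 25b + 5c + d = 352
  343a + 49b + 7c + d = 970
  729a + 81b + 9c + d = 2076
Solving the system yields a = 3, b = -2, c = 6, d = -3.
So f(n) = 3n³ - 2n² + 6n - 3.
Then f(10) = 2857.

2857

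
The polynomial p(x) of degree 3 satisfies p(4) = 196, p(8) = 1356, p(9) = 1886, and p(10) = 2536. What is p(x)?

p(x) = 2x^3 + 6x^2 - 6x - 4

Write p(x) = ax^3 + bx^2 + cx + d. Substituting each data point gives a linear system:
  64a + 16b + 4c + d = 196
  512a + 64b + 8c + d = 1356
  729a + 81b + 9c + d = 1886
  1000a + 100b + 10c + d = 2536
Solving the system yields a = 2, b = 6, c = -6, d = -4.
So p(x) = 2x^3 + 6x^2 - 6x - 4.
Check: p(9) = 1886. ✓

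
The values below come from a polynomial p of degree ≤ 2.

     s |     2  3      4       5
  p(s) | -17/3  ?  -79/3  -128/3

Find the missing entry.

The 3 known points determine the degree-2 polynomial uniquely.
Write p(s) = as^2 + bs + c. Substituting each data point gives a linear system:
  4a + 2b + c = -17/3
  16a + 4b + c = -79/3
  25a + 5b + c = -128/3
Solving the system yields a = -2, b = 5/3, c = -1.
So p(s) = -2s^2 + (5/3)s - 1.
Then p(3) = -14.

-14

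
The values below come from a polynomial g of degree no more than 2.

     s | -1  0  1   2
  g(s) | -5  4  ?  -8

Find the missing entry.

On equispaced nodes a degree-2 polynomial has vanishing third forward difference, so
  - g(-1) + 3·g(0) - 3·g(1) + g(2) = 0.
Substituting the known values and solving for g(1):
  -3·g(1) = -9
  g(1) = 3.

3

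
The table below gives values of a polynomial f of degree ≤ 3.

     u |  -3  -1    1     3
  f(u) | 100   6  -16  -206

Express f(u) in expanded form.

f(u) = -5u^3 - 6u^2 - 6u + 1

Write f(u) = au^3 + bu^2 + cu + d. Substituting each data point gives a linear system:
  -27a + 9b - 3c + d = 100
  -a + b - c + d = 6
  a + b + c + d = -16
  27a + 9b + 3c + d = -206
Solving the system yields a = -5, b = -6, c = -6, d = 1.
So f(u) = -5u^3 - 6u^2 - 6u + 1.
Check: f(-3) = 100. ✓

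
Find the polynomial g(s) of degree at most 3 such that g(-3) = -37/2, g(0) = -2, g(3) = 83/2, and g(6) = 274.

g(s) = s^3 + (3/2)s^2 + s - 2

Using the Lagrange interpolation formula with nodes -3, 0, 3, 6:
  L_0(s) = s(s - 3)(s - 6) / -162
  L_1(s) = (s + 3)(s - 3)(s - 6) / 54
  L_2(s) = (s + 3)s(s - 6) / -54
  L_3(s) = (s + 3)s(s - 3) / 162
Then g(s) = -37/2·L_0(s) - 2·L_1(s) + 83/2·L_2(s) + 274·L_3(s).
Expanding and collecting terms gives g(s) = s³ + (3/2)s² + s - 2.
Check: g(6) = 274. ✓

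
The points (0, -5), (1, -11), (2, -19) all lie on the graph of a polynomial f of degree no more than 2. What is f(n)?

Write f(n) = an^2 + bn + c. Substituting each data point gives a linear system:
  c = -5
  a + b + c = -11
  4a + 2b + c = -19
Solving the system yields a = -1, b = -5, c = -5.
So f(n) = -n^2 - 5n - 5.
Check: f(1) = -11. ✓

f(n) = -n^2 - 5n - 5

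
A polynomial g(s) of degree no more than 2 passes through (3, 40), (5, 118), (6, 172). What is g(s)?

g(s) = 5s^2 - s - 2

Using the Lagrange interpolation formula with nodes 3, 5, 6:
  L_0(s) = (s - 5)(s - 6) / 6
  L_1(s) = (s - 3)(s - 6) / -2
  L_2(s) = (s - 3)(s - 5) / 3
Then g(s) = 40·L_0(s) + 118·L_1(s) + 172·L_2(s).
Expanding and collecting terms gives g(s) = 5s² - s - 2.
Check: g(5) = 118. ✓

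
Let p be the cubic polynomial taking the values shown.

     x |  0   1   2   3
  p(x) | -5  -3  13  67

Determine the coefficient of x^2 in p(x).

-5

Write p(x) = ax^3 + bx^2 + cx + d. Substituting each data point gives a linear system:
  d = -5
  a + b + c + d = -3
  8a + 4b + 2c + d = 13
  27a + 9b + 3c + d = 67
Solving the system yields a = 4, b = -5, c = 3, d = -5.
So p(x) = 4x^3 - 5x^2 + 3x - 5.
The coefficient of x^2 is -5.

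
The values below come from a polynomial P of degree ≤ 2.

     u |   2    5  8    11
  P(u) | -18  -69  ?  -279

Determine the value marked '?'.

-156

On equispaced nodes a degree-2 polynomial has vanishing third forward difference, so
  - P(2) + 3·P(5) - 3·P(8) + P(11) = 0.
Substituting the known values and solving for P(8):
  -3·P(8) = 468
  P(8) = -156.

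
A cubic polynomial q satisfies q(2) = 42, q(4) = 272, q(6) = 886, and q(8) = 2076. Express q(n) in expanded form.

Write q(n) = an^3 + bn^2 + cn + d. Substituting each data point gives a linear system:
  8a + 4b + 2c + d = 42
  64a + 16b + 4c + d = 272
  216a + 36b + 6c + d = 886
  512a + 64b + 8c + d = 2076
Solving the system yields a = 4, b = 0, c = 3, d = 4.
So q(n) = 4n^3 + 3n + 4.
Check: q(8) = 2076. ✓

q(n) = 4n^3 + 3n + 4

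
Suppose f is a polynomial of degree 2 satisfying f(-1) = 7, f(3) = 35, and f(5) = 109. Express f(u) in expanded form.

f(u) = 5u^2 - 3u - 1

Using the Lagrange interpolation formula with nodes -1, 3, 5:
  L_0(u) = (u - 3)(u - 5) / 24
  L_1(u) = (u + 1)(u - 5) / -8
  L_2(u) = (u + 1)(u - 3) / 12
Then f(u) = 7·L_0(u) + 35·L_1(u) + 109·L_2(u).
Expanding and collecting terms gives f(u) = 5u^2 - 3u - 1.
Check: f(5) = 109. ✓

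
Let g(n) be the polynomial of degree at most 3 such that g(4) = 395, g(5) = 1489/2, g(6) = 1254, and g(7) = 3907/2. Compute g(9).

Using the Lagrange interpolation formula with nodes 4, 5, 6, 7:
  L_0(n) = (n - 5)(n - 6)(n - 7) / -6
  L_1(n) = (n - 4)(n - 6)(n - 7) / 2
  L_2(n) = (n - 4)(n - 5)(n - 7) / -2
  L_3(n) = (n - 4)(n - 5)(n - 6) / 6
Then g(n) = 395·L_0(n) + 1489/2·L_1(n) + 1254·L_2(n) + 3907/2·L_3(n).
Expanding and collecting terms gives g(n) = 5n³ + 5n² - (1/2)n - 3.
Evaluating at n = 9: g(9) = 8085/2.

8085/2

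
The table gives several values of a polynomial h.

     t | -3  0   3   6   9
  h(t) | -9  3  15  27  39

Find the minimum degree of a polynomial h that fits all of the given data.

Forward differences of the values at t = -3, 0, 3, 6, 9:
  h  : -9  3  15  27  39
  Δ  : 12  12  12  12
  Δ^2: 0  0  0
  Δ^3: 0  0
  Δ^4: 0
The first differences are constant (12) and nonzero, while all higher differences vanish, so the minimal degree is 1.

1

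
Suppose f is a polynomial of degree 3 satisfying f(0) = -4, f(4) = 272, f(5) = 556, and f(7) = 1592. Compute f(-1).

Write f(s) = as^3 + bs^2 + cs + d. Substituting each data point gives a linear system:
  d = -4
  64a + 16b + 4c + d = 272
  125a + 25b + 5c + d = 556
  343a + 49b + 7c + d = 1592
Solving the system yields a = 5, b = -2, c = -3, d = -4.
So f(s) = 5s³ - 2s² - 3s - 4.
Then f(-1) = -8.

-8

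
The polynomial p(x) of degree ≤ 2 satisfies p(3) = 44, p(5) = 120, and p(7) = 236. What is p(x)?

p(x) = 5x^2 - 2x + 5

Write p(x) = ax^2 + bx + c. Substituting each data point gives a linear system:
  9a + 3b + c = 44
  25a + 5b + c = 120
  49a + 7b + c = 236
Solving the system yields a = 5, b = -2, c = 5.
So p(x) = 5x² - 2x + 5.
Check: p(7) = 236. ✓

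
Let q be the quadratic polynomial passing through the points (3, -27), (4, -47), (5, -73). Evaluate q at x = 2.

-13

Using the Lagrange interpolation formula with nodes 3, 4, 5:
  L_0(x) = (x - 4)(x - 5) / 2
  L_1(x) = (x - 3)(x - 5) / -1
  L_2(x) = (x - 3)(x - 4) / 2
Then q(x) = -27·L_0(x) - 47·L_1(x) - 73·L_2(x).
Expanding and collecting terms gives q(x) = -3x^2 + x - 3.
Evaluating at x = 2: q(2) = -13.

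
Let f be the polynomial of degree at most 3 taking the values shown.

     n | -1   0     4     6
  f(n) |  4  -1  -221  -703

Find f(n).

f(n) = -3n^3 - n^2 - 3n - 1

Write f(n) = an^3 + bn^2 + cn + d. Substituting each data point gives a linear system:
  -a + b - c + d = 4
  d = -1
  64a + 16b + 4c + d = -221
  216a + 36b + 6c + d = -703
Solving the system yields a = -3, b = -1, c = -3, d = -1.
So f(n) = -3n³ - n² - 3n - 1.
Check: f(6) = -703. ✓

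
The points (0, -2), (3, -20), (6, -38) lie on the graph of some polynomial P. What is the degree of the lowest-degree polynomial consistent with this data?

1

Forward differences of the values at t = 0, 3, 6:
  P  : -2  -20  -38
  Δ  : -18  -18
  Δ^2: 0
The first differences are constant (-18) and nonzero, while all higher differences vanish, so the minimal degree is 1.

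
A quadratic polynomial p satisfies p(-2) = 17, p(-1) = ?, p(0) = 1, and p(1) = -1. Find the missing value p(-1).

7

On equispaced nodes a degree-2 polynomial has vanishing third forward difference, so
  - p(-2) + 3·p(-1) - 3·p(0) + p(1) = 0.
Substituting the known values and solving for p(-1):
  3·p(-1) = 21
  p(-1) = 7.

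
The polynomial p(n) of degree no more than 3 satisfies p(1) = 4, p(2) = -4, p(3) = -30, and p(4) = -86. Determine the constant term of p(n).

Write p(n) = an^3 + bn^2 + cn + d. Substituting each data point gives a linear system:
  a + b + c + d = 4
  8a + 4b + 2c + d = -4
  27a + 9b + 3c + d = -30
  64a + 16b + 4c + d = -86
Solving the system yields a = -2, b = 3, c = -3, d = 6.
So p(n) = -2n^3 + 3n^2 - 3n + 6.
The constant term is 6.

6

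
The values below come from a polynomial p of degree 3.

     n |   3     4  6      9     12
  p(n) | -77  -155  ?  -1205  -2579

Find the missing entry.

The 4 known points determine the degree-3 polynomial uniquely.
Write p(n) = an^3 + bn^2 + cn + d. Substituting each data point gives a linear system:
  27a + 9b + 3c + d = -77
  64a + 16b + 4c + d = -155
  729a + 81b + 9c + d = -1205
  1728a + 144b + 12c + d = -2579
Solving the system yields a = -1, b = -6, c = 1, d = 1.
So p(n) = -n³ - 6n² + n + 1.
Then p(6) = -425.

-425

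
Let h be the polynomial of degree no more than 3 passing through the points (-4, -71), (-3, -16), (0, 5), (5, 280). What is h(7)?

754

Using the Lagrange interpolation formula with nodes -4, -3, 0, 5:
  L_0(s) = (s + 3)s(s - 5) / -36
  L_1(s) = (s + 4)s(s - 5) / 24
  L_2(s) = (s + 4)(s + 3)(s - 5) / -60
  L_3(s) = (s + 4)(s + 3)s / 360
Then h(s) = -71·L_0(s) - 16·L_1(s) + 5·L_2(s) + 280·L_3(s).
Expanding and collecting terms gives h(s) = 2s^3 + 2s^2 - 5s + 5.
Evaluating at s = 7: h(7) = 754.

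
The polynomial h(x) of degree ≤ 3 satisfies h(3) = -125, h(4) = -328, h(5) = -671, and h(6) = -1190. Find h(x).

h(x) = -6x^3 + 2x^2 + 5x + 4

Using the Lagrange interpolation formula with nodes 3, 4, 5, 6:
  L_0(x) = (x - 4)(x - 5)(x - 6) / -6
  L_1(x) = (x - 3)(x - 5)(x - 6) / 2
  L_2(x) = (x - 3)(x - 4)(x - 6) / -2
  L_3(x) = (x - 3)(x - 4)(x - 5) / 6
Then h(x) = -125·L_0(x) - 328·L_1(x) - 671·L_2(x) - 1190·L_3(x).
Expanding and collecting terms gives h(x) = -6x³ + 2x² + 5x + 4.
Check: h(6) = -1190. ✓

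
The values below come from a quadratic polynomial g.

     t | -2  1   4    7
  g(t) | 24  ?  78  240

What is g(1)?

6

The 3 known points determine the degree-2 polynomial uniquely.
Write g(t) = at^2 + bt + c. Substituting each data point gives a linear system:
  4a - 2b + c = 24
  16a + 4b + c = 78
  49a + 7b + c = 240
Solving the system yields a = 5, b = -1, c = 2.
So g(t) = 5t^2 - t + 2.
Then g(1) = 6.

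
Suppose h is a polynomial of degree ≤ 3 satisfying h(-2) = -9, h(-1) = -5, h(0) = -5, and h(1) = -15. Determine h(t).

Using the Lagrange interpolation formula with nodes -2, -1, 0, 1:
  L_0(t) = (t + 1)t(t - 1) / -6
  L_1(t) = (t + 2)t(t - 1) / 2
  L_2(t) = (t + 2)(t + 1)(t - 1) / -2
  L_3(t) = (t + 2)(t + 1)t / 6
Then h(t) = -9·L_0(t) - 5·L_1(t) - 5·L_2(t) - 15·L_3(t).
Expanding and collecting terms gives h(t) = -t^3 - 5t^2 - 4t - 5.
Check: h(1) = -15. ✓

h(t) = -t^3 - 5t^2 - 4t - 5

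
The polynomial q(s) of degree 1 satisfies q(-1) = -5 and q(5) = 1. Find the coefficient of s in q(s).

1

Write q(s) = as + b. Substituting each data point gives a linear system:
  -a + b = -5
  5a + b = 1
Solving the system yields a = 1, b = -4.
So q(s) = s - 4.
The leading coefficient is 1.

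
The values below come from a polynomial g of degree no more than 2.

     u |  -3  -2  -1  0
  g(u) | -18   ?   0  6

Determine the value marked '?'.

-8

The 3 known points determine the degree-2 polynomial uniquely.
Write g(u) = au^2 + bu + c. Substituting each data point gives a linear system:
  9a - 3b + c = -18
  a - b + c = 0
  c = 6
Solving the system yields a = -1, b = 5, c = 6.
So g(u) = -u^2 + 5u + 6.
Then g(-2) = -8.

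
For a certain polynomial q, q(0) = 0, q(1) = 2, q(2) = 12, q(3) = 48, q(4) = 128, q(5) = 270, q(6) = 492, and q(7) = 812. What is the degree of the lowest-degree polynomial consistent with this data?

Forward differences of the values at s = 0, 1, 2, 3, 4, 5, 6, 7:
  q  : 0  2  12  48  128  270  492  812
  Δ  : 2  10  36  80  142  222  320
  Δ^2: 8  26  44  62  80  98
  Δ^3: 18  18  18  18  18
  Δ^4: 0  0  0  0
  Δ^5: 0  0  0
  Δ^6: 0  0
  Δ^7: 0
The third differences are constant (18) and nonzero, while all higher differences vanish, so the minimal degree is 3.

3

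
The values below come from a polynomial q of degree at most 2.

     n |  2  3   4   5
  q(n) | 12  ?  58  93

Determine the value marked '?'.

The 3 known points determine the degree-2 polynomial uniquely.
Write q(n) = an^2 + bn + c. Substituting each data point gives a linear system:
  4a + 2b + c = 12
  16a + 4b + c = 58
  25a + 5b + c = 93
Solving the system yields a = 4, b = -1, c = -2.
So q(n) = 4n^2 - n - 2.
Then q(3) = 31.

31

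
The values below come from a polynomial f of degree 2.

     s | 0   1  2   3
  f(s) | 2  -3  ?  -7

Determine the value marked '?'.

-6

The 3 known points determine the degree-2 polynomial uniquely.
Write f(s) = as^2 + bs + c. Substituting each data point gives a linear system:
  c = 2
  a + b + c = -3
  9a + 3b + c = -7
Solving the system yields a = 1, b = -6, c = 2.
So f(s) = s^2 - 6s + 2.
Then f(2) = -6.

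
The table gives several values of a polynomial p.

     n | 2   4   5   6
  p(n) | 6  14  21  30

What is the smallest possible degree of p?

2

Divided differences on the nodes 2, 4, 5, 6:
  order 0: 6  14  21  30
  order 1: 4  7  9
  order 2: 1  1
  order 3: 0
The order-2 divided differences are all 1 (nonzero) and every higher order vanishes, so the data lies on a polynomial of degree exactly 2.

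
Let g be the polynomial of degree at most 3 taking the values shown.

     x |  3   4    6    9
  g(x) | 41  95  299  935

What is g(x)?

g(x) = x^3 + 3x^2 - 4x - 1

Using the Lagrange interpolation formula with nodes 3, 4, 6, 9:
  L_0(x) = (x - 4)(x - 6)(x - 9) / -18
  L_1(x) = (x - 3)(x - 6)(x - 9) / 10
  L_2(x) = (x - 3)(x - 4)(x - 9) / -18
  L_3(x) = (x - 3)(x - 4)(x - 6) / 90
Then g(x) = 41·L_0(x) + 95·L_1(x) + 299·L_2(x) + 935·L_3(x).
Expanding and collecting terms gives g(x) = x³ + 3x² - 4x - 1.
Check: g(6) = 299. ✓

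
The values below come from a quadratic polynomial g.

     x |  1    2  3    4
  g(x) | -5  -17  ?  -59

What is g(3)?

On equispaced nodes a degree-2 polynomial has vanishing third forward difference, so
  - g(1) + 3·g(2) - 3·g(3) + g(4) = 0.
Substituting the known values and solving for g(3):
  -3·g(3) = 105
  g(3) = -35.

-35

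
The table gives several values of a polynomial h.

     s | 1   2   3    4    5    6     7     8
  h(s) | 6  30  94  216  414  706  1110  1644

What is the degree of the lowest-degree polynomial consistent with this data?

3

Forward differences of the values at s = 1, 2, 3, 4, 5, 6, 7, 8:
  h  : 6  30  94  216  414  706  1110  1644
  Δ  : 24  64  122  198  292  404  534
  Δ^2: 40  58  76  94  112  130
  Δ^3: 18  18  18  18  18
  Δ^4: 0  0  0  0
  Δ^5: 0  0  0
  Δ^6: 0  0
  Δ^7: 0
The third differences are constant (18) and nonzero, while all higher differences vanish, so the minimal degree is 3.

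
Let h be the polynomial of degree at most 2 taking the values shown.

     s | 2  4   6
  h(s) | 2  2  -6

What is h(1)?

-1

Forward differences of the values at s = 2, 4, 6:
  h  : 2  2  -6
  Δ  : 0  -8
  Δ^2: -8
The second differences are constant, confirming degree 2.
Interpolating (Newton forward form) and evaluating at s = 1 gives h(1) = -1.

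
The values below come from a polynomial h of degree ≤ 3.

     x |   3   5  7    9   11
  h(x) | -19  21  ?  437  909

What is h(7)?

The 4 known points determine the degree-3 polynomial uniquely.
Write h(x) = ax^3 + bx^2 + cx + d. Substituting each data point gives a linear system:
  27a + 9b + 3c + d = -19
  125a + 25b + 5c + d = 21
  729a + 81b + 9c + d = 437
  1331a + 121b + 11c + d = 909
Solving the system yields a = 1, b = -3, c = -5, d = -4.
So h(x) = x^3 - 3x^2 - 5x - 4.
Then h(7) = 157.

157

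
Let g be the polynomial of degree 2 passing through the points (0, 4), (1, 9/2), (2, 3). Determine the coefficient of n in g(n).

Write g(n) = an^2 + bn + c. Substituting each data point gives a linear system:
  c = 4
  a + b + c = 9/2
  4a + 2b + c = 3
Solving the system yields a = -1, b = 3/2, c = 4.
So g(n) = -n² + (3/2)n + 4.
The coefficient of n is 3/2.

3/2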